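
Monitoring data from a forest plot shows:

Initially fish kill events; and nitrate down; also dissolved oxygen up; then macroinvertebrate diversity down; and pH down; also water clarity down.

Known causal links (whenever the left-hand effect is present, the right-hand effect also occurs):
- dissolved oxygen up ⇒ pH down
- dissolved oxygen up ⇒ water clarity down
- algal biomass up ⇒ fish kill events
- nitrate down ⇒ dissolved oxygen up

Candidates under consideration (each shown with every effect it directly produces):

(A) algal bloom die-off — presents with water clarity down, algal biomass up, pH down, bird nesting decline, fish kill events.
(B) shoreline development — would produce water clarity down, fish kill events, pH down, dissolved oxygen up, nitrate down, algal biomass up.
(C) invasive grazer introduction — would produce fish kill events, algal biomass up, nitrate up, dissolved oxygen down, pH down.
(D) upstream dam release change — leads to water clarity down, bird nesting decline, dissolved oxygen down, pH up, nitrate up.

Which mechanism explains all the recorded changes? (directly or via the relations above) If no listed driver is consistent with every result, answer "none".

none

Testing each hypothesis:
(A) algal bloom die-off — fish kill events +; nitrate down -; dissolved oxygen up -; macroinvertebrate diversity down -; pH down +; water clarity down +
(B) shoreline development — fish kill events +; nitrate down +; dissolved oxygen up +; macroinvertebrate diversity down -; pH down +; water clarity down +
(C) invasive grazer introduction — fish kill events +; nitrate down -; dissolved oxygen up -; macroinvertebrate diversity down -; pH down +; water clarity down -
(D) upstream dam release change — fish kill events -; nitrate down -; dissolved oxygen up -; macroinvertebrate diversity down -; pH down -; water clarity down +
No candidate is consistent with all observations.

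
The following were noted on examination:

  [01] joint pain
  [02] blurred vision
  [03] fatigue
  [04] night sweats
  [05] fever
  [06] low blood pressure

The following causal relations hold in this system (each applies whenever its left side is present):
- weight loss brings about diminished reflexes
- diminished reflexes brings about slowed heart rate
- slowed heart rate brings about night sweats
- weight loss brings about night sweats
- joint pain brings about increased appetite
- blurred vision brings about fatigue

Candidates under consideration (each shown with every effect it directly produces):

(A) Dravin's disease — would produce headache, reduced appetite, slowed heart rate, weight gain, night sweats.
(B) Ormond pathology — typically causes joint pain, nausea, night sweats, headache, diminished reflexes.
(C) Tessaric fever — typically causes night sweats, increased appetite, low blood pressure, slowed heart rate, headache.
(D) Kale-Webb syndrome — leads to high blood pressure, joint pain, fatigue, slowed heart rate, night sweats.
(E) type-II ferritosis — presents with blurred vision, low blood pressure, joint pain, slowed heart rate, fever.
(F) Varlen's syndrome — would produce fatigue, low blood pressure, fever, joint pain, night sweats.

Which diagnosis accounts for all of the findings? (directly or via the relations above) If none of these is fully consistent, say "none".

E

For each candidate, compare predicted effects to what was observed:
(A) Dravin's disease — joint pain -; blurred vision -; fatigue -; night sweats +; fever -; low blood pressure -
(B) Ormond pathology — does not account for blurred vision, fatigue, fever, low blood pressure
(C) Tessaric fever — does not account for joint pain, blurred vision, fatigue, fever
(D) Kale-Webb syndrome — fails on blurred vision, fever, low blood pressure (predicts high blood pressure, not low blood pressure)
(E) type-II ferritosis — joint pain +; blurred vision +; fatigue + (via blurred vision → fatigue); night sweats + (via slowed heart rate → night sweats); fever +; low blood pressure +
(F) Varlen's syndrome — does not account for blurred vision
Only (E) is consistent with every observation.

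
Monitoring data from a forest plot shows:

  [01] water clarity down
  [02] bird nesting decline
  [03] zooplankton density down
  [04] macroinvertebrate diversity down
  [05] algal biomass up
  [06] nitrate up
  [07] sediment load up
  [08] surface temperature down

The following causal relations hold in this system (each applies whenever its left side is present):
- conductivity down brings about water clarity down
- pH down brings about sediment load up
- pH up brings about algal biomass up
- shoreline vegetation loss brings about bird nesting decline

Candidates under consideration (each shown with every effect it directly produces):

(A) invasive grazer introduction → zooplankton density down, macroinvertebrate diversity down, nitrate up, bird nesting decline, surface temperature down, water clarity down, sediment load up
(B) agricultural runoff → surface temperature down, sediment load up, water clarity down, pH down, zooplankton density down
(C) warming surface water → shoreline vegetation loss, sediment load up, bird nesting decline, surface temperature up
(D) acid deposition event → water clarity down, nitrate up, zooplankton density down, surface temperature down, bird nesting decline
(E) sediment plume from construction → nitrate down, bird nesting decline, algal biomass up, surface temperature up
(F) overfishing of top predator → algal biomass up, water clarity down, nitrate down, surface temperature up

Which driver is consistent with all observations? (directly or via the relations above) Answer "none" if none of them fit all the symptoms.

none

Testing each hypothesis:
(A) invasive grazer introduction — water clarity down ✓; bird nesting decline ✓; zooplankton density down ✓; macroinvertebrate diversity down ✓; algal biomass up ✗; nitrate up ✓; sediment load up ✓; surface temperature down ✓
(B) agricultural runoff — water clarity down ✓; bird nesting decline ✗; zooplankton density down ✓; macroinvertebrate diversity down ✗; algal biomass up ✗; nitrate up ✗; sediment load up ✓; surface temperature down ✓
(C) warming surface water — fails on water clarity down, zooplankton density down, macroinvertebrate diversity down, algal biomass up, nitrate up, surface temperature down (predicts surface temperature up, not surface temperature down)
(D) acid deposition event — does not account for macroinvertebrate diversity down, algal biomass up, sediment load up
(E) sediment plume from construction — water clarity down ✗; bird nesting decline ✓; zooplankton density down ✗; macroinvertebrate diversity down ✗; algal biomass up ✓; nitrate up ✗; sediment load up ✗; surface temperature down ✗
(F) overfishing of top predator — water clarity down ✓; bird nesting decline ✗; zooplankton density down ✗; macroinvertebrate diversity down ✗; algal biomass up ✓; nitrate up ✗; sediment load up ✗; surface temperature down ✗
None of the listed candidates fits everything.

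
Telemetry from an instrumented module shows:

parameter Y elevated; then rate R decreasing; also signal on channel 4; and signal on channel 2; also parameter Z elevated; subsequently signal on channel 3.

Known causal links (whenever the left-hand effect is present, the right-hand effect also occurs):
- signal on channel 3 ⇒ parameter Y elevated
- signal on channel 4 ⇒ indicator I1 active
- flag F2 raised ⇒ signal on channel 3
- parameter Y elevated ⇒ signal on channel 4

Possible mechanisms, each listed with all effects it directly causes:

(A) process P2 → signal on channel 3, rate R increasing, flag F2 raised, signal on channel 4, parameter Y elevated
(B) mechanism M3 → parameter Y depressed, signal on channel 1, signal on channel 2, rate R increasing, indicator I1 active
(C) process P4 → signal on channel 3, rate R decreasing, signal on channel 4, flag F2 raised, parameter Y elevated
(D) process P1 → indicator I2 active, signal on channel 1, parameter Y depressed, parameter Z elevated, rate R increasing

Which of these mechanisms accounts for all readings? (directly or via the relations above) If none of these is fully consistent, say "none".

Checking each candidate against the observations:
(A) process P2 — fails on rate R decreasing, signal on channel 2, parameter Z elevated (predicts rate R increasing, not rate R decreasing)
(B) mechanism M3 — parameter Y elevated -; rate R decreasing -; signal on channel 4 -; signal on channel 2 +; parameter Z elevated -; signal on channel 3 -
(C) process P4 — does not account for signal on channel 2, parameter Z elevated
(D) process P1 — fails on parameter Y elevated, rate R decreasing, signal on channel 4, signal on channel 2, signal on channel 3 (predicts parameter Y depressed, not parameter Y elevated; predicts rate R increasing, not rate R decreasing)
None of the listed candidates fits everything.

none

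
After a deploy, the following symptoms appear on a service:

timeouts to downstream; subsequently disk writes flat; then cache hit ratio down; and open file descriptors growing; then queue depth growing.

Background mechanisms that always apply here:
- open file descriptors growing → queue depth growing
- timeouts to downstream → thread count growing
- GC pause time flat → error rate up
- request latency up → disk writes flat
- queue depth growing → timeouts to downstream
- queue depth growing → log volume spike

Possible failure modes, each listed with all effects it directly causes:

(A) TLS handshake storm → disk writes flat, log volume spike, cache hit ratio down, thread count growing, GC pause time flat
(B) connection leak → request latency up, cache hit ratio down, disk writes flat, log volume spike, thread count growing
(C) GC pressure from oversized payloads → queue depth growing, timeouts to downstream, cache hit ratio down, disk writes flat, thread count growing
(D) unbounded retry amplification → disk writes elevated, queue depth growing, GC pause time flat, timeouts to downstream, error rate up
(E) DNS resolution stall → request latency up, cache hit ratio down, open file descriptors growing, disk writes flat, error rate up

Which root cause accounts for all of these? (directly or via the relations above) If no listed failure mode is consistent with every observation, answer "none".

Testing each hypothesis:
(A) TLS handshake storm — does not account for timeouts to downstream, open file descriptors growing, queue depth growing
(B) connection leak — timeouts to downstream NO; disk writes flat yes; cache hit ratio down yes; open file descriptors growing NO; queue depth growing NO
(C) GC pressure from oversized payloads — timeouts to downstream yes; disk writes flat yes; cache hit ratio down yes; open file descriptors growing NO; queue depth growing yes
(D) unbounded retry amplification — fails on disk writes flat, cache hit ratio down, open file descriptors growing (predicts disk writes elevated, not disk writes flat)
(E) DNS resolution stall — timeouts to downstream yes (via open file descriptors growing → queue depth growing → timeouts to downstream); disk writes flat yes; cache hit ratio down yes; open file descriptors growing yes; queue depth growing yes (via open file descriptors growing → queue depth growing)
Only (E) is consistent with every observation.

E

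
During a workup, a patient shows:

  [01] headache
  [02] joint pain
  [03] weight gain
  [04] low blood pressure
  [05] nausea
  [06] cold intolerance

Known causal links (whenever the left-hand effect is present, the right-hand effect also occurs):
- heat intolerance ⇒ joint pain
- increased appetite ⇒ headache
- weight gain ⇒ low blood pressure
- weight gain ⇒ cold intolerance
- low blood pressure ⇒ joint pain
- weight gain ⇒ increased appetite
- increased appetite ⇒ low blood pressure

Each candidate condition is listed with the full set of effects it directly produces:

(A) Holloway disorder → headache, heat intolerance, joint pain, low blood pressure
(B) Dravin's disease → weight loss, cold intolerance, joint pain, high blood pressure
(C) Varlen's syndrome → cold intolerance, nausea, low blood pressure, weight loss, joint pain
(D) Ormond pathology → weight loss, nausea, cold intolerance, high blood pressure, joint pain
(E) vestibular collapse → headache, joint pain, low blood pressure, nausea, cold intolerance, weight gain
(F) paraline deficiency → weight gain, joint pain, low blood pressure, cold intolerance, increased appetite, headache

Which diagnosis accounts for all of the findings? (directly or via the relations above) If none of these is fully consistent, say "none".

E

Testing each hypothesis:
(A) Holloway disorder — headache yes; joint pain yes; weight gain NO; low blood pressure yes; nausea NO; cold intolerance NO
(B) Dravin's disease — headache NO; joint pain yes; weight gain NO; low blood pressure NO; nausea NO; cold intolerance yes
(C) Varlen's syndrome — fails on headache, weight gain (predicts weight loss, not weight gain)
(D) Ormond pathology — headache NO; joint pain yes; weight gain NO; low blood pressure NO; nausea yes; cold intolerance yes
(E) vestibular collapse — headache yes; joint pain yes; weight gain yes; low blood pressure yes; nausea yes; cold intolerance yes
(F) paraline deficiency — does not account for nausea
Only (E) is consistent with every observation.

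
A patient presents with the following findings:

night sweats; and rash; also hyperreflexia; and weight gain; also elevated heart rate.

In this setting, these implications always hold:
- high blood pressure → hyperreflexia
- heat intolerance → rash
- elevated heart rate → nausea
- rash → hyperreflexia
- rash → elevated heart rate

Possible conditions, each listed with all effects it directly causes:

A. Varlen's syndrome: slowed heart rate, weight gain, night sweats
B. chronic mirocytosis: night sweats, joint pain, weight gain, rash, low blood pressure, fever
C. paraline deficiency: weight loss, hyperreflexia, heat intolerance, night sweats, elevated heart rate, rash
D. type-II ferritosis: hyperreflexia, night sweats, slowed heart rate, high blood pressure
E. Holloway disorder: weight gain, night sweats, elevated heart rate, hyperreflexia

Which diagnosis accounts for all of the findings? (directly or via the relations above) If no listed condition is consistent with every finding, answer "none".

B

Per-candidate check:
(A) Varlen's syndrome — fails on rash, hyperreflexia, elevated heart rate (predicts slowed heart rate, not elevated heart rate)
(B) chronic mirocytosis — accounts for every observation (hyperreflexia by rash → hyperreflexia)
(C) paraline deficiency — fails on weight gain (predicts weight loss, not weight gain)
(D) type-II ferritosis — night sweats yes; rash NO; hyperreflexia yes; weight gain NO; elevated heart rate NO
(E) Holloway disorder — night sweats yes; rash NO; hyperreflexia yes; weight gain yes; elevated heart rate yes
Only (B) is consistent with every observation.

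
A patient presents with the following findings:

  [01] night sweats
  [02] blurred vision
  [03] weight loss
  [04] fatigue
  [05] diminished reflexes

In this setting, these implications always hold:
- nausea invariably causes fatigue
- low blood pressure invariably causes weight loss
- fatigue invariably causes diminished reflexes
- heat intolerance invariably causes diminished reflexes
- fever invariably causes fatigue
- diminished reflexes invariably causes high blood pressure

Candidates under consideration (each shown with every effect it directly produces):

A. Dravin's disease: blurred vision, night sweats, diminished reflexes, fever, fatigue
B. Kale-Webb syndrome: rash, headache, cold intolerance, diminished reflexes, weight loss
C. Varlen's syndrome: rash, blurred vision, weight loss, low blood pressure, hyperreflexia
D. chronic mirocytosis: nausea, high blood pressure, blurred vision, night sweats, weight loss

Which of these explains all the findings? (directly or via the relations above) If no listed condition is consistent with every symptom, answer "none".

Per-candidate check:
(A) Dravin's disease — night sweats ✓; blurred vision ✓; weight loss ✗; fatigue ✓; diminished reflexes ✓
(B) Kale-Webb syndrome — does not account for night sweats, blurred vision, fatigue
(C) Varlen's syndrome — night sweats ✗; blurred vision ✓; weight loss ✓; fatigue ✗; diminished reflexes ✗
(D) chronic mirocytosis — night sweats ✓; blurred vision ✓; weight loss ✓; fatigue ✓ (via nausea → fatigue); diminished reflexes ✓ (via nausea → fatigue → diminished reflexes)
(D) is the only candidate with no mismatches.

D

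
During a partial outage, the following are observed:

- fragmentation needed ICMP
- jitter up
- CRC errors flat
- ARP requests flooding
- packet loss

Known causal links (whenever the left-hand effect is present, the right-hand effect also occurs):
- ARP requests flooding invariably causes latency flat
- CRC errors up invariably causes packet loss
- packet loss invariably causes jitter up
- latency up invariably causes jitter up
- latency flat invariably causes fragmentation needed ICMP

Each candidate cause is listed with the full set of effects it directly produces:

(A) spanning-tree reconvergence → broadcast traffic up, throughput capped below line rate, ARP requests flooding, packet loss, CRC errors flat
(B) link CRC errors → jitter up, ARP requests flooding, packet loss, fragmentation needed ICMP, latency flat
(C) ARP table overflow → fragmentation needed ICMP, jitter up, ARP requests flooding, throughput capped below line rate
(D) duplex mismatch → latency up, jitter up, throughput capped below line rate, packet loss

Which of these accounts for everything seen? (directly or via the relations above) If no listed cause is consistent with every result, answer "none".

For each candidate, compare predicted effects to what was observed:
(A) spanning-tree reconvergence — accounts for every observation (fragmentation needed ICMP through ARP requests flooding → latency flat → fragmentation needed ICMP)
(B) link CRC errors — does not account for CRC errors flat
(C) ARP table overflow — fragmentation needed ICMP yes; jitter up yes; CRC errors flat NO; ARP requests flooding yes; packet loss NO
(D) duplex mismatch — fragmentation needed ICMP NO; jitter up yes; CRC errors flat NO; ARP requests flooding NO; packet loss yes
(A) is the only candidate with no mismatches.

A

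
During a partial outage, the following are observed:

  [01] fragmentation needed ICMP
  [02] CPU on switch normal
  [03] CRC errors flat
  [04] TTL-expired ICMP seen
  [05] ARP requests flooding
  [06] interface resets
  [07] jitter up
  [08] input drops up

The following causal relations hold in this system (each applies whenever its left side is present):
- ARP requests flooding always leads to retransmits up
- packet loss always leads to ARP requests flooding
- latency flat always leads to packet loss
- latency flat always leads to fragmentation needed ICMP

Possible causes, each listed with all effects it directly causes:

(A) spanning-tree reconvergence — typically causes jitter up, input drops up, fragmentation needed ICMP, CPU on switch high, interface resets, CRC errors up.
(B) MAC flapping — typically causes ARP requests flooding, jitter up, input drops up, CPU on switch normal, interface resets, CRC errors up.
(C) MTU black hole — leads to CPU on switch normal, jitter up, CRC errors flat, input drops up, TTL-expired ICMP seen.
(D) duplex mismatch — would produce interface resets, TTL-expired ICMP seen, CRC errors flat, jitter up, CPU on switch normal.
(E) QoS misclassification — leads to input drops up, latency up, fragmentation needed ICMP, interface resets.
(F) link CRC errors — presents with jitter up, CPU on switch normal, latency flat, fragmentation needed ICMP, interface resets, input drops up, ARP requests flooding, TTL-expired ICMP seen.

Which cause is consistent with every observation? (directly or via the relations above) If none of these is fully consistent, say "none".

none

Testing each hypothesis:
(A) spanning-tree reconvergence — fragmentation needed ICMP ✓; CPU on switch normal ✗; CRC errors flat ✗; TTL-expired ICMP seen ✗; ARP requests flooding ✗; interface resets ✓; jitter up ✓; input drops up ✓
(B) MAC flapping — fragmentation needed ICMP ✗; CPU on switch normal ✓; CRC errors flat ✗; TTL-expired ICMP seen ✗; ARP requests flooding ✓; interface resets ✓; jitter up ✓; input drops up ✓
(C) MTU black hole — does not account for fragmentation needed ICMP, ARP requests flooding, interface resets
(D) duplex mismatch — does not account for fragmentation needed ICMP, ARP requests flooding, input drops up
(E) QoS misclassification — does not account for CPU on switch normal, CRC errors flat, TTL-expired ICMP seen, ARP requests flooding, jitter up
(F) link CRC errors — does not account for CRC errors flat
Every candidate fails on at least one observation.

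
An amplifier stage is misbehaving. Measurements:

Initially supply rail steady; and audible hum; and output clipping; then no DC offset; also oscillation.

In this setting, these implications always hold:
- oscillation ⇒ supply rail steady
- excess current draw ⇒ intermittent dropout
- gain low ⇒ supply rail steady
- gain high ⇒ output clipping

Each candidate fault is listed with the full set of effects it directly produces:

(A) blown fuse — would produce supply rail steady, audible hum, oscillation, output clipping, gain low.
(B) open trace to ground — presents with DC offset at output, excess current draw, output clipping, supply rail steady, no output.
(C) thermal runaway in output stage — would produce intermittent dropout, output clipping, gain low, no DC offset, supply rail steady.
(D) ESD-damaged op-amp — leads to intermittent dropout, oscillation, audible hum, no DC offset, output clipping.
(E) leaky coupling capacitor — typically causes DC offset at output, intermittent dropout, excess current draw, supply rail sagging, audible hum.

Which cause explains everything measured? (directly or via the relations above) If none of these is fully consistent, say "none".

For each candidate, compare predicted effects to what was observed:
(A) blown fuse — does not account for no DC offset
(B) open trace to ground — fails on audible hum, no DC offset, oscillation (predicts DC offset at output, not no DC offset)
(C) thermal runaway in output stage — supply rail steady ✓; audible hum ✗; output clipping ✓; no DC offset ✓; oscillation ✗
(D) ESD-damaged op-amp — supply rail steady ✓ (via oscillation → supply rail steady); audible hum ✓; output clipping ✓; no DC offset ✓; oscillation ✓
(E) leaky coupling capacitor — supply rail steady ✗; audible hum ✓; output clipping ✗; no DC offset ✗; oscillation ✗
(D) alone accounts for all the evidence.

D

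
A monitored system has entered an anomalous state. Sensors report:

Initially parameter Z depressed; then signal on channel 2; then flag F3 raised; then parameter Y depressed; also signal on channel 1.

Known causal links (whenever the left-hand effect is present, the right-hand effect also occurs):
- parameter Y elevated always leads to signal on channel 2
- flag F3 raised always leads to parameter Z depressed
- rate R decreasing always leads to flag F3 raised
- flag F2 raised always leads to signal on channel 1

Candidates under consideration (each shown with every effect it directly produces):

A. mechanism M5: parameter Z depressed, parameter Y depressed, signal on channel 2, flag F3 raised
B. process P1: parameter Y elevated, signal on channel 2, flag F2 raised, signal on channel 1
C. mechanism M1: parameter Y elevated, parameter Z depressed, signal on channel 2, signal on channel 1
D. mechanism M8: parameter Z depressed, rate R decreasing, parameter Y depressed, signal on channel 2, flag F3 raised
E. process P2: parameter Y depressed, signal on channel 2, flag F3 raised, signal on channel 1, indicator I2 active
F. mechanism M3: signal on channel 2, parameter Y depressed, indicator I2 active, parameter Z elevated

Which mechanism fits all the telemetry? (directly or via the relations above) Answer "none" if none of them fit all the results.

Checking each candidate against the observations:
(A) mechanism M5 — parameter Z depressed match; signal on channel 2 match; flag F3 raised match; parameter Y depressed match; signal on channel 1 miss
(B) process P1 — fails on parameter Z depressed, flag F3 raised, parameter Y depressed (predicts parameter Y elevated, not parameter Y depressed)
(C) mechanism M1 — parameter Z depressed match; signal on channel 2 match; flag F3 raised miss; parameter Y depressed miss; signal on channel 1 match
(D) mechanism M8 — parameter Z depressed match; signal on channel 2 match; flag F3 raised match; parameter Y depressed match; signal on channel 1 miss
(E) process P2 — parameter Z depressed match (via flag F3 raised → parameter Z depressed); signal on channel 2 match; flag F3 raised match; parameter Y depressed match; signal on channel 1 match
(F) mechanism M3 — parameter Z depressed miss; signal on channel 2 match; flag F3 raised miss; parameter Y depressed match; signal on channel 1 miss
Only (E) is consistent with every observation.

E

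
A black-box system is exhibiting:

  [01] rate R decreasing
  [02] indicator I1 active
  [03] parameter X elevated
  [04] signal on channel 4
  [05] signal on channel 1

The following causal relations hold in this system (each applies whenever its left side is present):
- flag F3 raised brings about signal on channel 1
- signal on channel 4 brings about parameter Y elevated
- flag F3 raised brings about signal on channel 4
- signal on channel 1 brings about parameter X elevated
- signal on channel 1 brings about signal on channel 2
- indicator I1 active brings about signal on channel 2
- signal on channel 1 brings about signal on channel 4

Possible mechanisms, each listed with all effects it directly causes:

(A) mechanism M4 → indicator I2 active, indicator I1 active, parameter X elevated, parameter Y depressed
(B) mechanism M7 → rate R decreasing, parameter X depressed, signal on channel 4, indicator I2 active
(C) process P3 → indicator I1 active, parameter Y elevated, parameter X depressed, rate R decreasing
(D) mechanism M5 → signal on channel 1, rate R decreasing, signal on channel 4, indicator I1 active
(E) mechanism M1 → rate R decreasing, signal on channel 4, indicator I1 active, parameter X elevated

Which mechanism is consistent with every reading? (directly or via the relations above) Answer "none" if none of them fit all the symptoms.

D

Testing each hypothesis:
(A) mechanism M4 — does not account for rate R decreasing, signal on channel 4, signal on channel 1
(B) mechanism M7 — rate R decreasing match; indicator I1 active miss; parameter X elevated miss; signal on channel 4 match; signal on channel 1 miss
(C) process P3 — rate R decreasing match; indicator I1 active match; parameter X elevated miss; signal on channel 4 miss; signal on channel 1 miss
(D) mechanism M5 — accounts for every observation (parameter X elevated through signal on channel 1 → parameter X elevated)
(E) mechanism M1 — does not account for signal on channel 1
(D) is the only candidate with no mismatches.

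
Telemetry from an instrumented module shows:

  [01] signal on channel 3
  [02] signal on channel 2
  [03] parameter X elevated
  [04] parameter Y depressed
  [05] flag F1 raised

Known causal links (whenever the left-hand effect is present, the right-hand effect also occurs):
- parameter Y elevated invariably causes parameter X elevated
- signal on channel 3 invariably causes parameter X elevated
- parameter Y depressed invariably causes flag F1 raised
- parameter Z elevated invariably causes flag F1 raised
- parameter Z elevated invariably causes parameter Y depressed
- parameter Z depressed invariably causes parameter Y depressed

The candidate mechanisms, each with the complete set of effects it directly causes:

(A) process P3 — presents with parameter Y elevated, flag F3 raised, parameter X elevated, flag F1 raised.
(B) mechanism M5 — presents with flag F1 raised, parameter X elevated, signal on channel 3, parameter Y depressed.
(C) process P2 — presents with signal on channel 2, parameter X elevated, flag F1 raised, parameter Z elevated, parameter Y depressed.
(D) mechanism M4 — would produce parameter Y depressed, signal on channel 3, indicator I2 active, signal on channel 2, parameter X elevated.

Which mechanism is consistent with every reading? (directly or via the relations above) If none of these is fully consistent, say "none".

Testing each hypothesis:
(A) process P3 — signal on channel 3 ✗; signal on channel 2 ✗; parameter X elevated ✓; parameter Y depressed ✗; flag F1 raised ✓
(B) mechanism M5 — signal on channel 3 ✓; signal on channel 2 ✗; parameter X elevated ✓; parameter Y depressed ✓; flag F1 raised ✓
(C) process P2 — does not account for signal on channel 3
(D) mechanism M4 — accounts for every observation (flag F1 raised through parameter Y depressed → flag F1 raised)
(D) is the only candidate with no mismatches.

D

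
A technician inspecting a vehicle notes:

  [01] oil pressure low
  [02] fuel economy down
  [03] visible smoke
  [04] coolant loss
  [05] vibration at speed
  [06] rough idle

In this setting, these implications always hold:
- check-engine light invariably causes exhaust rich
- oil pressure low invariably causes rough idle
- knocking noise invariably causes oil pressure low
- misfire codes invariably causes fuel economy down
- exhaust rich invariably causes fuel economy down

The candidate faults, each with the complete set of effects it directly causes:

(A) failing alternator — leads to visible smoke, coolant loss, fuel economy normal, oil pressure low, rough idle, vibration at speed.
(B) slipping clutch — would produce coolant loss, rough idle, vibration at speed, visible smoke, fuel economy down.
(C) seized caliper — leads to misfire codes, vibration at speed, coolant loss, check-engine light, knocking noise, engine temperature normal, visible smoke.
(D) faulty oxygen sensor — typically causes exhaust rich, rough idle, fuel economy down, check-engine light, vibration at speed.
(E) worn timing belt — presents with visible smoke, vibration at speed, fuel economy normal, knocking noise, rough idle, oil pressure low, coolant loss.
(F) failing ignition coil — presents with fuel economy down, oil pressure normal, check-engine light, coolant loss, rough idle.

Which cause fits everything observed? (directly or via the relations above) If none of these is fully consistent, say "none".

C

Testing each hypothesis:
(A) failing alternator — oil pressure low +; fuel economy down -; visible smoke +; coolant loss +; vibration at speed +; rough idle +
(B) slipping clutch — oil pressure low -; fuel economy down +; visible smoke +; coolant loss +; vibration at speed +; rough idle +
(C) seized caliper — accounts for every observation (oil pressure low via knocking noise → oil pressure low)
(D) faulty oxygen sensor — does not account for oil pressure low, visible smoke, coolant loss
(E) worn timing belt — fails on fuel economy down (predicts fuel economy normal, not fuel economy down)
(F) failing ignition coil — oil pressure low -; fuel economy down +; visible smoke -; coolant loss +; vibration at speed -; rough idle +
Only (C) is consistent with every observation.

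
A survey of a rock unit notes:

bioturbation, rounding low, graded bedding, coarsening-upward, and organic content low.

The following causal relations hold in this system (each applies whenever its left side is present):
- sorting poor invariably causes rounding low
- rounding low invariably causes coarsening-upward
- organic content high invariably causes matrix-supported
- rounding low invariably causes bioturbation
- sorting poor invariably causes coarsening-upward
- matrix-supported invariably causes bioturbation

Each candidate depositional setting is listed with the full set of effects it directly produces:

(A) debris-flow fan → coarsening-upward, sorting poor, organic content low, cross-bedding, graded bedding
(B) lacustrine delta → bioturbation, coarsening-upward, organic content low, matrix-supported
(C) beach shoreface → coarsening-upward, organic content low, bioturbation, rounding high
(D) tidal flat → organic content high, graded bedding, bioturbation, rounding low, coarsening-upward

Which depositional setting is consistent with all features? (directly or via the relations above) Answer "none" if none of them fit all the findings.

A

Per-candidate check:
(A) debris-flow fan — accounts for every observation (bioturbation through sorting poor → rounding low → bioturbation)
(B) lacustrine delta — does not account for rounding low, graded bedding
(C) beach shoreface — bioturbation +; rounding low -; graded bedding -; coarsening-upward +; organic content low +
(D) tidal flat — bioturbation +; rounding low +; graded bedding +; coarsening-upward +; organic content low -
(A) is the only candidate with no mismatches.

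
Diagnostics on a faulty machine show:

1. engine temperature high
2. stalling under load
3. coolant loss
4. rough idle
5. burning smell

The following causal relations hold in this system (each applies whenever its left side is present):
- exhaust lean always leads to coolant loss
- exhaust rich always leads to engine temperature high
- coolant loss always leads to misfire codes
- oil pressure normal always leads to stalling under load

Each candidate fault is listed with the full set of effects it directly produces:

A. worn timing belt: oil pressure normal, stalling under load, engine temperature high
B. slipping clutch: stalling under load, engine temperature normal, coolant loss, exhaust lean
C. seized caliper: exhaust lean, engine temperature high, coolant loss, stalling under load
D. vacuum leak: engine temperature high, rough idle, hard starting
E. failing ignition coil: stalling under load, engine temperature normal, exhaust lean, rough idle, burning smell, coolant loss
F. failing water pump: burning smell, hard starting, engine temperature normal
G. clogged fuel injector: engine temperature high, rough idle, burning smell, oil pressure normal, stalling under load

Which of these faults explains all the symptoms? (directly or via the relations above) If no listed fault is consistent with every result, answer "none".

For each candidate, compare predicted effects to what was observed:
(A) worn timing belt — engine temperature high +; stalling under load +; coolant loss -; rough idle -; burning smell -
(B) slipping clutch — fails on engine temperature high, rough idle, burning smell (predicts engine temperature normal, not engine temperature high)
(C) seized caliper — engine temperature high +; stalling under load +; coolant loss +; rough idle -; burning smell -
(D) vacuum leak — does not account for stalling under load, coolant loss, burning smell
(E) failing ignition coil — fails on engine temperature high (predicts engine temperature normal, not engine temperature high)
(F) failing water pump — engine temperature high -; stalling under load -; coolant loss -; rough idle -; burning smell +
(G) clogged fuel injector — does not account for coolant loss
No candidate is consistent with all observations.

none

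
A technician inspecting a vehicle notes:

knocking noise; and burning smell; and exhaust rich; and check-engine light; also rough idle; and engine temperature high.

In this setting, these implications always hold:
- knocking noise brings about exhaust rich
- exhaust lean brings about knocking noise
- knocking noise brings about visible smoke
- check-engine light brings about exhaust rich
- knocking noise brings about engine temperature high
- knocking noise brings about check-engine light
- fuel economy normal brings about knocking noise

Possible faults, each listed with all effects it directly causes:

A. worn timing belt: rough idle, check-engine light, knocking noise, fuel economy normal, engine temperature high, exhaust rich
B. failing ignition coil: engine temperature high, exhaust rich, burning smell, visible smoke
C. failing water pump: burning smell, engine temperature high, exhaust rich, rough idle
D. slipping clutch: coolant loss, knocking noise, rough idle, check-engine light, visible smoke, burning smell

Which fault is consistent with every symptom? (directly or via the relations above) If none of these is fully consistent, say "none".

For each candidate, compare predicted effects to what was observed:
(A) worn timing belt — does not account for burning smell
(B) failing ignition coil — does not account for knocking noise, check-engine light, rough idle
(C) failing water pump — knocking noise -; burning smell +; exhaust rich +; check-engine light -; rough idle +; engine temperature high +
(D) slipping clutch — accounts for every observation (exhaust rich through knocking noise → exhaust rich)
Only (D) is consistent with every observation.

D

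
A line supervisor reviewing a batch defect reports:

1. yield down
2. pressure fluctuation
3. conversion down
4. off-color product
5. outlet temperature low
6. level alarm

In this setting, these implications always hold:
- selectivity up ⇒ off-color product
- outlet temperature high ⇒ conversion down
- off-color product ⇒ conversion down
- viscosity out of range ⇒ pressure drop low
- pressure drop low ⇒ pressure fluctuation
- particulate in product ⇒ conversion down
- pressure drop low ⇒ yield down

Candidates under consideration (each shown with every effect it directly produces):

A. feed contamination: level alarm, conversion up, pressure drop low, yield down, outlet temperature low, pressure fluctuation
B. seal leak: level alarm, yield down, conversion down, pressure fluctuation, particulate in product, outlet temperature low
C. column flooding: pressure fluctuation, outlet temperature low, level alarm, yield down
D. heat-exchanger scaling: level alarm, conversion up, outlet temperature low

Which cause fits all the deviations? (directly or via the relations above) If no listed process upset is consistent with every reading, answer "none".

none

Testing each hypothesis:
(A) feed contamination — yield down match; pressure fluctuation match; conversion down miss; off-color product miss; outlet temperature low match; level alarm match
(B) seal leak — yield down match; pressure fluctuation match; conversion down match; off-color product miss; outlet temperature low match; level alarm match
(C) column flooding — yield down match; pressure fluctuation match; conversion down miss; off-color product miss; outlet temperature low match; level alarm match
(D) heat-exchanger scaling — fails on yield down, pressure fluctuation, conversion down, off-color product (predicts conversion up, not conversion down)
No candidate is consistent with all observations.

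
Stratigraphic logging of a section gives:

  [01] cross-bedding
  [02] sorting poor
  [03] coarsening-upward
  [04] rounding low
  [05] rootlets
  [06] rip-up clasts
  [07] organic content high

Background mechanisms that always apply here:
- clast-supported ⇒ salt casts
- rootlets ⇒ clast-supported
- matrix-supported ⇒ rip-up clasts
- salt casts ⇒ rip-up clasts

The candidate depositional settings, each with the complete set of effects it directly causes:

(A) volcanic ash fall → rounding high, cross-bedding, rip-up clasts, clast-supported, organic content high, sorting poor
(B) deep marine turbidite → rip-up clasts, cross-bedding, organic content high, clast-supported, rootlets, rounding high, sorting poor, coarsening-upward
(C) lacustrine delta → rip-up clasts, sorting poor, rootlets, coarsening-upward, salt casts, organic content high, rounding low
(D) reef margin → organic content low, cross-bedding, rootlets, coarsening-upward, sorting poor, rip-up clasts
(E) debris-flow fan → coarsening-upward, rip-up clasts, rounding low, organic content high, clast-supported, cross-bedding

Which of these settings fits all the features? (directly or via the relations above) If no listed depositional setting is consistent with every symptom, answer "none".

none

Per-candidate check:
(A) volcanic ash fall — fails on coarsening-upward, rounding low, rootlets (predicts rounding high, not rounding low)
(B) deep marine turbidite — fails on rounding low (predicts rounding high, not rounding low)
(C) lacustrine delta — does not account for cross-bedding
(D) reef margin — cross-bedding match; sorting poor match; coarsening-upward match; rounding low miss; rootlets match; rip-up clasts match; organic content high miss
(E) debris-flow fan — does not account for sorting poor, rootlets
None of the listed candidates fits everything.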